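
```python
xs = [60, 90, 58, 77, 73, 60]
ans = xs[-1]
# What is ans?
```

xs has length 6. Negative index -1 maps to positive index 6 + (-1) = 5. xs[5] = 60.

60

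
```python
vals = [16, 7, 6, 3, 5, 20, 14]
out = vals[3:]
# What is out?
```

vals has length 7. The slice vals[3:] selects indices [3, 4, 5, 6] (3->3, 4->5, 5->20, 6->14), giving [3, 5, 20, 14].

[3, 5, 20, 14]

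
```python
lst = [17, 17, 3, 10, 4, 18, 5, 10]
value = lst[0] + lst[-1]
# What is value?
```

lst has length 8. lst[0] = 17.
lst has length 8. Negative index -1 maps to positive index 8 + (-1) = 7. lst[7] = 10.
Sum: 17 + 10 = 27.

27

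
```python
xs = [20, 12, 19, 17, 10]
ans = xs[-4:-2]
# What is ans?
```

xs has length 5. The slice xs[-4:-2] selects indices [1, 2] (1->12, 2->19), giving [12, 19].

[12, 19]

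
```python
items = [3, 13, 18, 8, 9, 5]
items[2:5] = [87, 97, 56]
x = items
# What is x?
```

items starts as [3, 13, 18, 8, 9, 5] (length 6). The slice items[2:5] covers indices [2, 3, 4] with values [18, 8, 9]. Replacing that slice with [87, 97, 56] (same length) produces [3, 13, 87, 97, 56, 5].

[3, 13, 87, 97, 56, 5]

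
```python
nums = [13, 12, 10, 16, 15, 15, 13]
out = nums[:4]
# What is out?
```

nums has length 7. The slice nums[:4] selects indices [0, 1, 2, 3] (0->13, 1->12, 2->10, 3->16), giving [13, 12, 10, 16].

[13, 12, 10, 16]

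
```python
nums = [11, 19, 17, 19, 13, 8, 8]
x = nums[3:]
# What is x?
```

nums has length 7. The slice nums[3:] selects indices [3, 4, 5, 6] (3->19, 4->13, 5->8, 6->8), giving [19, 13, 8, 8].

[19, 13, 8, 8]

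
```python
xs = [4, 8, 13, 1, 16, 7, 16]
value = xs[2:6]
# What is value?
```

xs has length 7. The slice xs[2:6] selects indices [2, 3, 4, 5] (2->13, 3->1, 4->16, 5->7), giving [13, 1, 16, 7].

[13, 1, 16, 7]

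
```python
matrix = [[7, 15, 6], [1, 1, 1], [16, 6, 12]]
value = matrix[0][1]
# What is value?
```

matrix[0] = [7, 15, 6]. Taking column 1 of that row yields 15.

15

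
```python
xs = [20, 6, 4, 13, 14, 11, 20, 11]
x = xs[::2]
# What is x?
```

xs has length 8. The slice xs[::2] selects indices [0, 2, 4, 6] (0->20, 2->4, 4->14, 6->20), giving [20, 4, 14, 20].

[20, 4, 14, 20]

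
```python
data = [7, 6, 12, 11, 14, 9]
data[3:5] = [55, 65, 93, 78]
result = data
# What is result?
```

data starts as [7, 6, 12, 11, 14, 9] (length 6). The slice data[3:5] covers indices [3, 4] with values [11, 14]. Replacing that slice with [55, 65, 93, 78] (different length) produces [7, 6, 12, 55, 65, 93, 78, 9].

[7, 6, 12, 55, 65, 93, 78, 9]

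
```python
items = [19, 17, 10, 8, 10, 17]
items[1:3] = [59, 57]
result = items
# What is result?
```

items starts as [19, 17, 10, 8, 10, 17] (length 6). The slice items[1:3] covers indices [1, 2] with values [17, 10]. Replacing that slice with [59, 57] (same length) produces [19, 59, 57, 8, 10, 17].

[19, 59, 57, 8, 10, 17]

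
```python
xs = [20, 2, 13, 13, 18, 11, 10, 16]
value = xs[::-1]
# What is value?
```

xs has length 8. The slice xs[::-1] selects indices [7, 6, 5, 4, 3, 2, 1, 0] (7->16, 6->10, 5->11, 4->18, 3->13, 2->13, 1->2, 0->20), giving [16, 10, 11, 18, 13, 13, 2, 20].

[16, 10, 11, 18, 13, 13, 2, 20]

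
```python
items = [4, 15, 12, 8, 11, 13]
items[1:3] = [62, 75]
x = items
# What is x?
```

items starts as [4, 15, 12, 8, 11, 13] (length 6). The slice items[1:3] covers indices [1, 2] with values [15, 12]. Replacing that slice with [62, 75] (same length) produces [4, 62, 75, 8, 11, 13].

[4, 62, 75, 8, 11, 13]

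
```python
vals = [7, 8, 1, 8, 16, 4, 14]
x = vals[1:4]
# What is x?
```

vals has length 7. The slice vals[1:4] selects indices [1, 2, 3] (1->8, 2->1, 3->8), giving [8, 1, 8].

[8, 1, 8]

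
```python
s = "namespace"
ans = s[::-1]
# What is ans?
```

s has length 9. The slice s[::-1] selects indices [8, 7, 6, 5, 4, 3, 2, 1, 0] (8->'e', 7->'c', 6->'a', 5->'p', 4->'s', 3->'e', 2->'m', 1->'a', 0->'n'), giving 'ecapseman'.

'ecapseman'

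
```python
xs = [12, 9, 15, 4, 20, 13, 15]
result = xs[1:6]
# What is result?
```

xs has length 7. The slice xs[1:6] selects indices [1, 2, 3, 4, 5] (1->9, 2->15, 3->4, 4->20, 5->13), giving [9, 15, 4, 20, 13].

[9, 15, 4, 20, 13]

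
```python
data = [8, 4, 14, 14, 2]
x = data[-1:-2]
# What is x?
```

data has length 5. The slice data[-1:-2] resolves to an empty index range, so the result is [].

[]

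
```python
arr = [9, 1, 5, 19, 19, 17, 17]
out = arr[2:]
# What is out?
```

arr has length 7. The slice arr[2:] selects indices [2, 3, 4, 5, 6] (2->5, 3->19, 4->19, 5->17, 6->17), giving [5, 19, 19, 17, 17].

[5, 19, 19, 17, 17]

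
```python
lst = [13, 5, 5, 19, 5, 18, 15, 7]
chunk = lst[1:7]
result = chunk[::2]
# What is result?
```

lst has length 8. The slice lst[1:7] selects indices [1, 2, 3, 4, 5, 6] (1->5, 2->5, 3->19, 4->5, 5->18, 6->15), giving [5, 5, 19, 5, 18, 15]. So chunk = [5, 5, 19, 5, 18, 15]. chunk has length 6. The slice chunk[::2] selects indices [0, 2, 4] (0->5, 2->19, 4->18), giving [5, 19, 18].

[5, 19, 18]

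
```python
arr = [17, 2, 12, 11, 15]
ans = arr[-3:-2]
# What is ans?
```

arr has length 5. The slice arr[-3:-2] selects indices [2] (2->12), giving [12].

[12]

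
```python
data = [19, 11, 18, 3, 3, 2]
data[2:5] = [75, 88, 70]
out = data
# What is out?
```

data starts as [19, 11, 18, 3, 3, 2] (length 6). The slice data[2:5] covers indices [2, 3, 4] with values [18, 3, 3]. Replacing that slice with [75, 88, 70] (same length) produces [19, 11, 75, 88, 70, 2].

[19, 11, 75, 88, 70, 2]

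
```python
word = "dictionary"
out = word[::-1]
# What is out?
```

word has length 10. The slice word[::-1] selects indices [9, 8, 7, 6, 5, 4, 3, 2, 1, 0] (9->'y', 8->'r', 7->'a', 6->'n', 5->'o', 4->'i', 3->'t', 2->'c', 1->'i', 0->'d'), giving 'yranoitcid'.

'yranoitcid'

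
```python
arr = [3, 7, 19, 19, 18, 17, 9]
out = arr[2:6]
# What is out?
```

arr has length 7. The slice arr[2:6] selects indices [2, 3, 4, 5] (2->19, 3->19, 4->18, 5->17), giving [19, 19, 18, 17].

[19, 19, 18, 17]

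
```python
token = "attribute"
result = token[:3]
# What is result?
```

token has length 9. The slice token[:3] selects indices [0, 1, 2] (0->'a', 1->'t', 2->'t'), giving 'att'.

'att'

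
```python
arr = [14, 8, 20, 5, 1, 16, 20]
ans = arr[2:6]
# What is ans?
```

arr has length 7. The slice arr[2:6] selects indices [2, 3, 4, 5] (2->20, 3->5, 4->1, 5->16), giving [20, 5, 1, 16].

[20, 5, 1, 16]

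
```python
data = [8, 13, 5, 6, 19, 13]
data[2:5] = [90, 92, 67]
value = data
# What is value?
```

data starts as [8, 13, 5, 6, 19, 13] (length 6). The slice data[2:5] covers indices [2, 3, 4] with values [5, 6, 19]. Replacing that slice with [90, 92, 67] (same length) produces [8, 13, 90, 92, 67, 13].

[8, 13, 90, 92, 67, 13]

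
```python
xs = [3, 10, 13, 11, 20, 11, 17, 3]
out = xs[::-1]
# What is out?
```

xs has length 8. The slice xs[::-1] selects indices [7, 6, 5, 4, 3, 2, 1, 0] (7->3, 6->17, 5->11, 4->20, 3->11, 2->13, 1->10, 0->3), giving [3, 17, 11, 20, 11, 13, 10, 3].

[3, 17, 11, 20, 11, 13, 10, 3]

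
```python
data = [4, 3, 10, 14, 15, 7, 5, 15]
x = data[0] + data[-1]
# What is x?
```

data has length 8. data[0] = 4.
data has length 8. Negative index -1 maps to positive index 8 + (-1) = 7. data[7] = 15.
Sum: 4 + 15 = 19.

19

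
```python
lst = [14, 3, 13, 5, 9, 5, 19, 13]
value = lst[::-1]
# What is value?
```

lst has length 8. The slice lst[::-1] selects indices [7, 6, 5, 4, 3, 2, 1, 0] (7->13, 6->19, 5->5, 4->9, 3->5, 2->13, 1->3, 0->14), giving [13, 19, 5, 9, 5, 13, 3, 14].

[13, 19, 5, 9, 5, 13, 3, 14]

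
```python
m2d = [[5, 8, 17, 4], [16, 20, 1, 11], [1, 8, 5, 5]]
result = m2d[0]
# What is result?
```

m2d has 3 rows. Row 0 is [5, 8, 17, 4].

[5, 8, 17, 4]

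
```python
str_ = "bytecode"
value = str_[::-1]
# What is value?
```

str_ has length 8. The slice str_[::-1] selects indices [7, 6, 5, 4, 3, 2, 1, 0] (7->'e', 6->'d', 5->'o', 4->'c', 3->'e', 2->'t', 1->'y', 0->'b'), giving 'edocetyb'.

'edocetyb'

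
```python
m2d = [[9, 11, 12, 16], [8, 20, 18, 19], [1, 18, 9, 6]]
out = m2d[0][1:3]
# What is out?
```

m2d[0] = [9, 11, 12, 16]. m2d[0] has length 4. The slice m2d[0][1:3] selects indices [1, 2] (1->11, 2->12), giving [11, 12].

[11, 12]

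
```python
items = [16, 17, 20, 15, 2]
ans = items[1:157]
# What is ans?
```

items has length 5. The slice items[1:157] selects indices [1, 2, 3, 4] (1->17, 2->20, 3->15, 4->2), giving [17, 20, 15, 2].

[17, 20, 15, 2]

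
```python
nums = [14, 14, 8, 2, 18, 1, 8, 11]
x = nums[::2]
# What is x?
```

nums has length 8. The slice nums[::2] selects indices [0, 2, 4, 6] (0->14, 2->8, 4->18, 6->8), giving [14, 8, 18, 8].

[14, 8, 18, 8]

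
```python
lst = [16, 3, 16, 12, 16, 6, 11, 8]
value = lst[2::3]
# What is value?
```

lst has length 8. The slice lst[2::3] selects indices [2, 5] (2->16, 5->6), giving [16, 6].

[16, 6]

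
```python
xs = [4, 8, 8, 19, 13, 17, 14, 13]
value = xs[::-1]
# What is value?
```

xs has length 8. The slice xs[::-1] selects indices [7, 6, 5, 4, 3, 2, 1, 0] (7->13, 6->14, 5->17, 4->13, 3->19, 2->8, 1->8, 0->4), giving [13, 14, 17, 13, 19, 8, 8, 4].

[13, 14, 17, 13, 19, 8, 8, 4]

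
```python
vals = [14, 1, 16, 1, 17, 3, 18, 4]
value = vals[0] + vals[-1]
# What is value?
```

vals has length 8. vals[0] = 14.
vals has length 8. Negative index -1 maps to positive index 8 + (-1) = 7. vals[7] = 4.
Sum: 14 + 4 = 18.

18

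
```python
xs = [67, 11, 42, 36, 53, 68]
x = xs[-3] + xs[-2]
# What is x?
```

xs has length 6. Negative index -3 maps to positive index 6 + (-3) = 3. xs[3] = 36.
xs has length 6. Negative index -2 maps to positive index 6 + (-2) = 4. xs[4] = 53.
Sum: 36 + 53 = 89.

89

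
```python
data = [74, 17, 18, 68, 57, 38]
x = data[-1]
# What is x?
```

data has length 6. Negative index -1 maps to positive index 6 + (-1) = 5. data[5] = 38.

38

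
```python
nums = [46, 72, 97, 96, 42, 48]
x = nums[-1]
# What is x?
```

nums has length 6. Negative index -1 maps to positive index 6 + (-1) = 5. nums[5] = 48.

48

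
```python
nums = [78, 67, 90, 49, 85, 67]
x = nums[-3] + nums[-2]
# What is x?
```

nums has length 6. Negative index -3 maps to positive index 6 + (-3) = 3. nums[3] = 49.
nums has length 6. Negative index -2 maps to positive index 6 + (-2) = 4. nums[4] = 85.
Sum: 49 + 85 = 134.

134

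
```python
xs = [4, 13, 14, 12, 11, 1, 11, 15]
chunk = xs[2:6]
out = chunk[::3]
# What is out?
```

xs has length 8. The slice xs[2:6] selects indices [2, 3, 4, 5] (2->14, 3->12, 4->11, 5->1), giving [14, 12, 11, 1]. So chunk = [14, 12, 11, 1]. chunk has length 4. The slice chunk[::3] selects indices [0, 3] (0->14, 3->1), giving [14, 1].

[14, 1]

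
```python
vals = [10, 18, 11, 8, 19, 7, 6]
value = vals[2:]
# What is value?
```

vals has length 7. The slice vals[2:] selects indices [2, 3, 4, 5, 6] (2->11, 3->8, 4->19, 5->7, 6->6), giving [11, 8, 19, 7, 6].

[11, 8, 19, 7, 6]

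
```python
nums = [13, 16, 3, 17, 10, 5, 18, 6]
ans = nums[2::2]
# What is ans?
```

nums has length 8. The slice nums[2::2] selects indices [2, 4, 6] (2->3, 4->10, 6->18), giving [3, 10, 18].

[3, 10, 18]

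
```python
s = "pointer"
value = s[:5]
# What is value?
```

s has length 7. The slice s[:5] selects indices [0, 1, 2, 3, 4] (0->'p', 1->'o', 2->'i', 3->'n', 4->'t'), giving 'point'.

'point'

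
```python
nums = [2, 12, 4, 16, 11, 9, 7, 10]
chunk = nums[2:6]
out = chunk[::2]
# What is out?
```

nums has length 8. The slice nums[2:6] selects indices [2, 3, 4, 5] (2->4, 3->16, 4->11, 5->9), giving [4, 16, 11, 9]. So chunk = [4, 16, 11, 9]. chunk has length 4. The slice chunk[::2] selects indices [0, 2] (0->4, 2->11), giving [4, 11].

[4, 11]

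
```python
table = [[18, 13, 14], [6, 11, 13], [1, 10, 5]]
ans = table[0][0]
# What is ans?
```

table[0] = [18, 13, 14]. Taking column 0 of that row yields 18.

18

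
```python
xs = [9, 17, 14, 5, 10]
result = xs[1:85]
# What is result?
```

xs has length 5. The slice xs[1:85] selects indices [1, 2, 3, 4] (1->17, 2->14, 3->5, 4->10), giving [17, 14, 5, 10].

[17, 14, 5, 10]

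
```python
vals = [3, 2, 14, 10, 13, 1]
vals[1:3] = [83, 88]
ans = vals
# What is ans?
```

vals starts as [3, 2, 14, 10, 13, 1] (length 6). The slice vals[1:3] covers indices [1, 2] with values [2, 14]. Replacing that slice with [83, 88] (same length) produces [3, 83, 88, 10, 13, 1].

[3, 83, 88, 10, 13, 1]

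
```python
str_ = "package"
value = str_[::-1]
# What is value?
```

str_ has length 7. The slice str_[::-1] selects indices [6, 5, 4, 3, 2, 1, 0] (6->'e', 5->'g', 4->'a', 3->'k', 2->'c', 1->'a', 0->'p'), giving 'egakcap'.

'egakcap'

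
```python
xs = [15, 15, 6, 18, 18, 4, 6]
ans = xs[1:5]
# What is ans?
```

xs has length 7. The slice xs[1:5] selects indices [1, 2, 3, 4] (1->15, 2->6, 3->18, 4->18), giving [15, 6, 18, 18].

[15, 6, 18, 18]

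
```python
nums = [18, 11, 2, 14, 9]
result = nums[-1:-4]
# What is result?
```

nums has length 5. The slice nums[-1:-4] resolves to an empty index range, so the result is [].

[]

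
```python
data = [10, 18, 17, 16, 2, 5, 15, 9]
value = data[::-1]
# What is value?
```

data has length 8. The slice data[::-1] selects indices [7, 6, 5, 4, 3, 2, 1, 0] (7->9, 6->15, 5->5, 4->2, 3->16, 2->17, 1->18, 0->10), giving [9, 15, 5, 2, 16, 17, 18, 10].

[9, 15, 5, 2, 16, 17, 18, 10]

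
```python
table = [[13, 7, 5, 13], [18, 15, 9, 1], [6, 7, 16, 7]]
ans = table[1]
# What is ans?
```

table has 3 rows. Row 1 is [18, 15, 9, 1].

[18, 15, 9, 1]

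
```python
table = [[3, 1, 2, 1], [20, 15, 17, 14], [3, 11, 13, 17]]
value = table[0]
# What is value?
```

table has 3 rows. Row 0 is [3, 1, 2, 1].

[3, 1, 2, 1]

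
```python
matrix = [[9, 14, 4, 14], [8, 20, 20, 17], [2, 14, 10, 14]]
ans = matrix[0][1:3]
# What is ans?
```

matrix[0] = [9, 14, 4, 14]. matrix[0] has length 4. The slice matrix[0][1:3] selects indices [1, 2] (1->14, 2->4), giving [14, 4].

[14, 4]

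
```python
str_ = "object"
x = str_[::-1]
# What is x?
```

str_ has length 6. The slice str_[::-1] selects indices [5, 4, 3, 2, 1, 0] (5->'t', 4->'c', 3->'e', 2->'j', 1->'b', 0->'o'), giving 'tcejbo'.

'tcejbo'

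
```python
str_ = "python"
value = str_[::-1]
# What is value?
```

str_ has length 6. The slice str_[::-1] selects indices [5, 4, 3, 2, 1, 0] (5->'n', 4->'o', 3->'h', 2->'t', 1->'y', 0->'p'), giving 'nohtyp'.

'nohtyp'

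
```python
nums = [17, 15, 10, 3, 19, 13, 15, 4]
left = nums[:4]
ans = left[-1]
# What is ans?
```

nums has length 8. The slice nums[:4] selects indices [0, 1, 2, 3] (0->17, 1->15, 2->10, 3->3), giving [17, 15, 10, 3]. So left = [17, 15, 10, 3]. Then left[-1] = 3.

3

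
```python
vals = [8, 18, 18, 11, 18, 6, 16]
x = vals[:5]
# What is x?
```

vals has length 7. The slice vals[:5] selects indices [0, 1, 2, 3, 4] (0->8, 1->18, 2->18, 3->11, 4->18), giving [8, 18, 18, 11, 18].

[8, 18, 18, 11, 18]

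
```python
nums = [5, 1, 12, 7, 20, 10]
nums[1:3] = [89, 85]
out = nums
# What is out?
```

nums starts as [5, 1, 12, 7, 20, 10] (length 6). The slice nums[1:3] covers indices [1, 2] with values [1, 12]. Replacing that slice with [89, 85] (same length) produces [5, 89, 85, 7, 20, 10].

[5, 89, 85, 7, 20, 10]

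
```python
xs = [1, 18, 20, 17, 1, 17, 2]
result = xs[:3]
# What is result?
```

xs has length 7. The slice xs[:3] selects indices [0, 1, 2] (0->1, 1->18, 2->20), giving [1, 18, 20].

[1, 18, 20]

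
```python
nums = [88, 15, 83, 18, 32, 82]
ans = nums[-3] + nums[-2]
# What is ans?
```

nums has length 6. Negative index -3 maps to positive index 6 + (-3) = 3. nums[3] = 18.
nums has length 6. Negative index -2 maps to positive index 6 + (-2) = 4. nums[4] = 32.
Sum: 18 + 32 = 50.

50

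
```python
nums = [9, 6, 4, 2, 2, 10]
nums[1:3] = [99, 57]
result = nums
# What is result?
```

nums starts as [9, 6, 4, 2, 2, 10] (length 6). The slice nums[1:3] covers indices [1, 2] with values [6, 4]. Replacing that slice with [99, 57] (same length) produces [9, 99, 57, 2, 2, 10].

[9, 99, 57, 2, 2, 10]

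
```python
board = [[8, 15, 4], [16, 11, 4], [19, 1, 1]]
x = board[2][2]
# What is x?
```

board[2] = [19, 1, 1]. Taking column 2 of that row yields 1.

1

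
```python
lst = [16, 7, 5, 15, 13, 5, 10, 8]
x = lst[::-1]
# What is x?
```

lst has length 8. The slice lst[::-1] selects indices [7, 6, 5, 4, 3, 2, 1, 0] (7->8, 6->10, 5->5, 4->13, 3->15, 2->5, 1->7, 0->16), giving [8, 10, 5, 13, 15, 5, 7, 16].

[8, 10, 5, 13, 15, 5, 7, 16]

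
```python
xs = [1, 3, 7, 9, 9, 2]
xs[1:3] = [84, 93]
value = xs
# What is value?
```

xs starts as [1, 3, 7, 9, 9, 2] (length 6). The slice xs[1:3] covers indices [1, 2] with values [3, 7]. Replacing that slice with [84, 93] (same length) produces [1, 84, 93, 9, 9, 2].

[1, 84, 93, 9, 9, 2]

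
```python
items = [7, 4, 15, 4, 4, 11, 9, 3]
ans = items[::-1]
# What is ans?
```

items has length 8. The slice items[::-1] selects indices [7, 6, 5, 4, 3, 2, 1, 0] (7->3, 6->9, 5->11, 4->4, 3->4, 2->15, 1->4, 0->7), giving [3, 9, 11, 4, 4, 15, 4, 7].

[3, 9, 11, 4, 4, 15, 4, 7]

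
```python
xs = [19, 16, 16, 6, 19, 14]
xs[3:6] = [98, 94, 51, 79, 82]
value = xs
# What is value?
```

xs starts as [19, 16, 16, 6, 19, 14] (length 6). The slice xs[3:6] covers indices [3, 4, 5] with values [6, 19, 14]. Replacing that slice with [98, 94, 51, 79, 82] (different length) produces [19, 16, 16, 98, 94, 51, 79, 82].

[19, 16, 16, 98, 94, 51, 79, 82]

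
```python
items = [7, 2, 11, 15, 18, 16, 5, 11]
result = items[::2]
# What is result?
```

items has length 8. The slice items[::2] selects indices [0, 2, 4, 6] (0->7, 2->11, 4->18, 6->5), giving [7, 11, 18, 5].

[7, 11, 18, 5]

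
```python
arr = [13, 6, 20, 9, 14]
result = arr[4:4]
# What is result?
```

arr has length 5. The slice arr[4:4] resolves to an empty index range, so the result is [].

[]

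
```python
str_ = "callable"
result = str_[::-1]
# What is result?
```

str_ has length 8. The slice str_[::-1] selects indices [7, 6, 5, 4, 3, 2, 1, 0] (7->'e', 6->'l', 5->'b', 4->'a', 3->'l', 2->'l', 1->'a', 0->'c'), giving 'elballac'.

'elballac'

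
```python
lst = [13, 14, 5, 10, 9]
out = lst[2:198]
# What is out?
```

lst has length 5. The slice lst[2:198] selects indices [2, 3, 4] (2->5, 3->10, 4->9), giving [5, 10, 9].

[5, 10, 9]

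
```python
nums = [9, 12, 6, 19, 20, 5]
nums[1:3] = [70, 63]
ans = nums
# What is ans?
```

nums starts as [9, 12, 6, 19, 20, 5] (length 6). The slice nums[1:3] covers indices [1, 2] with values [12, 6]. Replacing that slice with [70, 63] (same length) produces [9, 70, 63, 19, 20, 5].

[9, 70, 63, 19, 20, 5]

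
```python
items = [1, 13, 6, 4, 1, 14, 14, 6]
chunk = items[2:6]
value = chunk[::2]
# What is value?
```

items has length 8. The slice items[2:6] selects indices [2, 3, 4, 5] (2->6, 3->4, 4->1, 5->14), giving [6, 4, 1, 14]. So chunk = [6, 4, 1, 14]. chunk has length 4. The slice chunk[::2] selects indices [0, 2] (0->6, 2->1), giving [6, 1].

[6, 1]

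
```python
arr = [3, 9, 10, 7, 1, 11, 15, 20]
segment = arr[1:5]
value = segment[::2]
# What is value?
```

arr has length 8. The slice arr[1:5] selects indices [1, 2, 3, 4] (1->9, 2->10, 3->7, 4->1), giving [9, 10, 7, 1]. So segment = [9, 10, 7, 1]. segment has length 4. The slice segment[::2] selects indices [0, 2] (0->9, 2->7), giving [9, 7].

[9, 7]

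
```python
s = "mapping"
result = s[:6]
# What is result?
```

s has length 7. The slice s[:6] selects indices [0, 1, 2, 3, 4, 5] (0->'m', 1->'a', 2->'p', 3->'p', 4->'i', 5->'n'), giving 'mappin'.

'mappin'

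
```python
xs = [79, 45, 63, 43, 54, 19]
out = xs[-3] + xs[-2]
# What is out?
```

xs has length 6. Negative index -3 maps to positive index 6 + (-3) = 3. xs[3] = 43.
xs has length 6. Negative index -2 maps to positive index 6 + (-2) = 4. xs[4] = 54.
Sum: 43 + 54 = 97.

97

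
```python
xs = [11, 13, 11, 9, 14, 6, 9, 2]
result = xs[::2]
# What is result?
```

xs has length 8. The slice xs[::2] selects indices [0, 2, 4, 6] (0->11, 2->11, 4->14, 6->9), giving [11, 11, 14, 9].

[11, 11, 14, 9]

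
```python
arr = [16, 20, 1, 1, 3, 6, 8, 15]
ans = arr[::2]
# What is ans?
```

arr has length 8. The slice arr[::2] selects indices [0, 2, 4, 6] (0->16, 2->1, 4->3, 6->8), giving [16, 1, 3, 8].

[16, 1, 3, 8]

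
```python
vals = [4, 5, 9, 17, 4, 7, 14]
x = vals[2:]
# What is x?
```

vals has length 7. The slice vals[2:] selects indices [2, 3, 4, 5, 6] (2->9, 3->17, 4->4, 5->7, 6->14), giving [9, 17, 4, 7, 14].

[9, 17, 4, 7, 14]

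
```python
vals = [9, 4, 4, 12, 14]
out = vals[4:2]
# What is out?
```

vals has length 5. The slice vals[4:2] resolves to an empty index range, so the result is [].

[]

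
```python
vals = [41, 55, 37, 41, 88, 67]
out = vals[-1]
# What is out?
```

vals has length 6. Negative index -1 maps to positive index 6 + (-1) = 5. vals[5] = 67.

67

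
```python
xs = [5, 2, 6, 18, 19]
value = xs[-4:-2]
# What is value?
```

xs has length 5. The slice xs[-4:-2] selects indices [1, 2] (1->2, 2->6), giving [2, 6].

[2, 6]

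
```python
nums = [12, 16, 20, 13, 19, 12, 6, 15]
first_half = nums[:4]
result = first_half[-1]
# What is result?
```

nums has length 8. The slice nums[:4] selects indices [0, 1, 2, 3] (0->12, 1->16, 2->20, 3->13), giving [12, 16, 20, 13]. So first_half = [12, 16, 20, 13]. Then first_half[-1] = 13.

13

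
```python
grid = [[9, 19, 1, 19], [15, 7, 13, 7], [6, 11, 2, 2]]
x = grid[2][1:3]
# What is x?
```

grid[2] = [6, 11, 2, 2]. grid[2] has length 4. The slice grid[2][1:3] selects indices [1, 2] (1->11, 2->2), giving [11, 2].

[11, 2]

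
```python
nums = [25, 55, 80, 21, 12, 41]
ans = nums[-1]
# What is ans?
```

nums has length 6. Negative index -1 maps to positive index 6 + (-1) = 5. nums[5] = 41.

41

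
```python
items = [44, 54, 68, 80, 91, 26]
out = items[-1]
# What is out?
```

items has length 6. Negative index -1 maps to positive index 6 + (-1) = 5. items[5] = 26.

26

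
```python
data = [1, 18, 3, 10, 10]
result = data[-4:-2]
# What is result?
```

data has length 5. The slice data[-4:-2] selects indices [1, 2] (1->18, 2->3), giving [18, 3].

[18, 3]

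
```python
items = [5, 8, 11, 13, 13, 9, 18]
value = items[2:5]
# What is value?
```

items has length 7. The slice items[2:5] selects indices [2, 3, 4] (2->11, 3->13, 4->13), giving [11, 13, 13].

[11, 13, 13]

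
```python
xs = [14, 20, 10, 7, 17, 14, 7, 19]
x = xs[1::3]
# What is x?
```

xs has length 8. The slice xs[1::3] selects indices [1, 4, 7] (1->20, 4->17, 7->19), giving [20, 17, 19].

[20, 17, 19]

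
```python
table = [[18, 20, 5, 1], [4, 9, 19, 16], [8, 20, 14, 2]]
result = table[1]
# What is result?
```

table has 3 rows. Row 1 is [4, 9, 19, 16].

[4, 9, 19, 16]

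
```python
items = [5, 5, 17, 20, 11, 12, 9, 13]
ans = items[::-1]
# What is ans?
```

items has length 8. The slice items[::-1] selects indices [7, 6, 5, 4, 3, 2, 1, 0] (7->13, 6->9, 5->12, 4->11, 3->20, 2->17, 1->5, 0->5), giving [13, 9, 12, 11, 20, 17, 5, 5].

[13, 9, 12, 11, 20, 17, 5, 5]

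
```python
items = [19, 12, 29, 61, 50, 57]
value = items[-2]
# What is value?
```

items has length 6. Negative index -2 maps to positive index 6 + (-2) = 4. items[4] = 50.

50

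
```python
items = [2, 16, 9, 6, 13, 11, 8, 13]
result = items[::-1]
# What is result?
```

items has length 8. The slice items[::-1] selects indices [7, 6, 5, 4, 3, 2, 1, 0] (7->13, 6->8, 5->11, 4->13, 3->6, 2->9, 1->16, 0->2), giving [13, 8, 11, 13, 6, 9, 16, 2].

[13, 8, 11, 13, 6, 9, 16, 2]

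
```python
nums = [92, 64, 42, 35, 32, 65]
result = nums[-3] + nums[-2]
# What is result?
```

nums has length 6. Negative index -3 maps to positive index 6 + (-3) = 3. nums[3] = 35.
nums has length 6. Negative index -2 maps to positive index 6 + (-2) = 4. nums[4] = 32.
Sum: 35 + 32 = 67.

67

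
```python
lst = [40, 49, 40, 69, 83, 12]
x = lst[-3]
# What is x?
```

lst has length 6. Negative index -3 maps to positive index 6 + (-3) = 3. lst[3] = 69.

69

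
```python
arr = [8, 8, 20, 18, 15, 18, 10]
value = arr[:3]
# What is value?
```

arr has length 7. The slice arr[:3] selects indices [0, 1, 2] (0->8, 1->8, 2->20), giving [8, 8, 20].

[8, 8, 20]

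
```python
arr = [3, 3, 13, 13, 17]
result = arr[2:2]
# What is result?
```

arr has length 5. The slice arr[2:2] resolves to an empty index range, so the result is [].

[]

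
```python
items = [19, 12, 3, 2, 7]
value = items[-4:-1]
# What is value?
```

items has length 5. The slice items[-4:-1] selects indices [1, 2, 3] (1->12, 2->3, 3->2), giving [12, 3, 2].

[12, 3, 2]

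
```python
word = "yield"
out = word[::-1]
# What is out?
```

word has length 5. The slice word[::-1] selects indices [4, 3, 2, 1, 0] (4->'d', 3->'l', 2->'e', 1->'i', 0->'y'), giving 'dleiy'.

'dleiy'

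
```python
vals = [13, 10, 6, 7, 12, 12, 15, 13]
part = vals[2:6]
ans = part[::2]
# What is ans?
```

vals has length 8. The slice vals[2:6] selects indices [2, 3, 4, 5] (2->6, 3->7, 4->12, 5->12), giving [6, 7, 12, 12]. So part = [6, 7, 12, 12]. part has length 4. The slice part[::2] selects indices [0, 2] (0->6, 2->12), giving [6, 12].

[6, 12]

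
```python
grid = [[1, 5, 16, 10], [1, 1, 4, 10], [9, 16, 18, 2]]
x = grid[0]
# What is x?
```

grid has 3 rows. Row 0 is [1, 5, 16, 10].

[1, 5, 16, 10]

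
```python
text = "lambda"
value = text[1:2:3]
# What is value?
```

text has length 6. The slice text[1:2:3] selects indices [1] (1->'a'), giving 'a'.

'a'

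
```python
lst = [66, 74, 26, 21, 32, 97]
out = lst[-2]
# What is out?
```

lst has length 6. Negative index -2 maps to positive index 6 + (-2) = 4. lst[4] = 32.

32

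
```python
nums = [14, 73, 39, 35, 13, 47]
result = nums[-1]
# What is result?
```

nums has length 6. Negative index -1 maps to positive index 6 + (-1) = 5. nums[5] = 47.

47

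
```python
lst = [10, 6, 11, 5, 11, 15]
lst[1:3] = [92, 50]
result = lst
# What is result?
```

lst starts as [10, 6, 11, 5, 11, 15] (length 6). The slice lst[1:3] covers indices [1, 2] with values [6, 11]. Replacing that slice with [92, 50] (same length) produces [10, 92, 50, 5, 11, 15].

[10, 92, 50, 5, 11, 15]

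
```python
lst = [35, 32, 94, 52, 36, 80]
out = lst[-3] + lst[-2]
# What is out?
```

lst has length 6. Negative index -3 maps to positive index 6 + (-3) = 3. lst[3] = 52.
lst has length 6. Negative index -2 maps to positive index 6 + (-2) = 4. lst[4] = 36.
Sum: 52 + 36 = 88.

88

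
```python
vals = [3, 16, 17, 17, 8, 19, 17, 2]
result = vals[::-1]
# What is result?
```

vals has length 8. The slice vals[::-1] selects indices [7, 6, 5, 4, 3, 2, 1, 0] (7->2, 6->17, 5->19, 4->8, 3->17, 2->17, 1->16, 0->3), giving [2, 17, 19, 8, 17, 17, 16, 3].

[2, 17, 19, 8, 17, 17, 16, 3]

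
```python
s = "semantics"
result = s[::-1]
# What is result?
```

s has length 9. The slice s[::-1] selects indices [8, 7, 6, 5, 4, 3, 2, 1, 0] (8->'s', 7->'c', 6->'i', 5->'t', 4->'n', 3->'a', 2->'m', 1->'e', 0->'s'), giving 'scitnames'.

'scitnames'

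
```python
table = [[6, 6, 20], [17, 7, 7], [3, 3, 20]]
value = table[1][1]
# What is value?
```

table[1] = [17, 7, 7]. Taking column 1 of that row yields 7.

7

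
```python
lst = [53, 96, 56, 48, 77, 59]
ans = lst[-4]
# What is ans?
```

lst has length 6. Negative index -4 maps to positive index 6 + (-4) = 2. lst[2] = 56.

56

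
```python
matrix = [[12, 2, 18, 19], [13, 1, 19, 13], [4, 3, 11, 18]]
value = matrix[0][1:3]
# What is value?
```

matrix[0] = [12, 2, 18, 19]. matrix[0] has length 4. The slice matrix[0][1:3] selects indices [1, 2] (1->2, 2->18), giving [2, 18].

[2, 18]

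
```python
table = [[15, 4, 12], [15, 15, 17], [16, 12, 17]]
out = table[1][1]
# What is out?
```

table[1] = [15, 15, 17]. Taking column 1 of that row yields 15.

15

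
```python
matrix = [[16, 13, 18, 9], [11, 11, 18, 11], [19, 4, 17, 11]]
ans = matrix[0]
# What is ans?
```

matrix has 3 rows. Row 0 is [16, 13, 18, 9].

[16, 13, 18, 9]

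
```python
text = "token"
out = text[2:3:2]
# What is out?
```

text has length 5. The slice text[2:3:2] selects indices [2] (2->'k'), giving 'k'.

'k'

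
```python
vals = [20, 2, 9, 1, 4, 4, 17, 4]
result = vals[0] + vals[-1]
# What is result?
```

vals has length 8. vals[0] = 20.
vals has length 8. Negative index -1 maps to positive index 8 + (-1) = 7. vals[7] = 4.
Sum: 20 + 4 = 24.

24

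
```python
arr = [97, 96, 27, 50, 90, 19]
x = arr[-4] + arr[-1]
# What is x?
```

arr has length 6. Negative index -4 maps to positive index 6 + (-4) = 2. arr[2] = 27.
arr has length 6. Negative index -1 maps to positive index 6 + (-1) = 5. arr[5] = 19.
Sum: 27 + 19 = 46.

46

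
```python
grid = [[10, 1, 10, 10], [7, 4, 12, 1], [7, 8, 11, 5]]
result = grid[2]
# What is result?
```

grid has 3 rows. Row 2 is [7, 8, 11, 5].

[7, 8, 11, 5]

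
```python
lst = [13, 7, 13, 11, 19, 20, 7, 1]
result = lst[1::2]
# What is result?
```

lst has length 8. The slice lst[1::2] selects indices [1, 3, 5, 7] (1->7, 3->11, 5->20, 7->1), giving [7, 11, 20, 1].

[7, 11, 20, 1]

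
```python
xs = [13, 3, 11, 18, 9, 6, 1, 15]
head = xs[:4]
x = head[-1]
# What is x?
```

xs has length 8. The slice xs[:4] selects indices [0, 1, 2, 3] (0->13, 1->3, 2->11, 3->18), giving [13, 3, 11, 18]. So head = [13, 3, 11, 18]. Then head[-1] = 18.

18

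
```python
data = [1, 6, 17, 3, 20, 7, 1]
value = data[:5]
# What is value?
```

data has length 7. The slice data[:5] selects indices [0, 1, 2, 3, 4] (0->1, 1->6, 2->17, 3->3, 4->20), giving [1, 6, 17, 3, 20].

[1, 6, 17, 3, 20]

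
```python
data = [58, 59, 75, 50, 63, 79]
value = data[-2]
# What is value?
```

data has length 6. Negative index -2 maps to positive index 6 + (-2) = 4. data[4] = 63.

63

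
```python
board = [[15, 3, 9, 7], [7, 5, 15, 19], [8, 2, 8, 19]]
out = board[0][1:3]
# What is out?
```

board[0] = [15, 3, 9, 7]. board[0] has length 4. The slice board[0][1:3] selects indices [1, 2] (1->3, 2->9), giving [3, 9].

[3, 9]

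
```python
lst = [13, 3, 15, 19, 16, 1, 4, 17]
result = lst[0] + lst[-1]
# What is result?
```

lst has length 8. lst[0] = 13.
lst has length 8. Negative index -1 maps to positive index 8 + (-1) = 7. lst[7] = 17.
Sum: 13 + 17 = 30.

30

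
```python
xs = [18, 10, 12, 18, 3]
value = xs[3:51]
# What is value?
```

xs has length 5. The slice xs[3:51] selects indices [3, 4] (3->18, 4->3), giving [18, 3].

[18, 3]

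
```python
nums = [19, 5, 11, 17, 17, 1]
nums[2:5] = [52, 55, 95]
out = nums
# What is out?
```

nums starts as [19, 5, 11, 17, 17, 1] (length 6). The slice nums[2:5] covers indices [2, 3, 4] with values [11, 17, 17]. Replacing that slice with [52, 55, 95] (same length) produces [19, 5, 52, 55, 95, 1].

[19, 5, 52, 55, 95, 1]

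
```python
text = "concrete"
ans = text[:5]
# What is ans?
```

text has length 8. The slice text[:5] selects indices [0, 1, 2, 3, 4] (0->'c', 1->'o', 2->'n', 3->'c', 4->'r'), giving 'concr'.

'concr'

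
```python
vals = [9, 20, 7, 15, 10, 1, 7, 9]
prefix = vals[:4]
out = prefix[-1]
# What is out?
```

vals has length 8. The slice vals[:4] selects indices [0, 1, 2, 3] (0->9, 1->20, 2->7, 3->15), giving [9, 20, 7, 15]. So prefix = [9, 20, 7, 15]. Then prefix[-1] = 15.

15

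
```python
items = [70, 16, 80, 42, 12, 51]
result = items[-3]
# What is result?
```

items has length 6. Negative index -3 maps to positive index 6 + (-3) = 3. items[3] = 42.

42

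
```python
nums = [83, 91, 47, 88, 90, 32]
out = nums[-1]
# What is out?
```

nums has length 6. Negative index -1 maps to positive index 6 + (-1) = 5. nums[5] = 32.

32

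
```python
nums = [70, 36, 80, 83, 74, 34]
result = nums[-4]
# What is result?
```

nums has length 6. Negative index -4 maps to positive index 6 + (-4) = 2. nums[2] = 80.

80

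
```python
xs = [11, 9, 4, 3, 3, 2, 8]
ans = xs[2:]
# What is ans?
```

xs has length 7. The slice xs[2:] selects indices [2, 3, 4, 5, 6] (2->4, 3->3, 4->3, 5->2, 6->8), giving [4, 3, 3, 2, 8].

[4, 3, 3, 2, 8]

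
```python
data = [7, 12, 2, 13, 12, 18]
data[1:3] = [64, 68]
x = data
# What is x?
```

data starts as [7, 12, 2, 13, 12, 18] (length 6). The slice data[1:3] covers indices [1, 2] with values [12, 2]. Replacing that slice with [64, 68] (same length) produces [7, 64, 68, 13, 12, 18].

[7, 64, 68, 13, 12, 18]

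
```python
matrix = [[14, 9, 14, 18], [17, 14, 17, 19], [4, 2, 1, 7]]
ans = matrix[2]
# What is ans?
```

matrix has 3 rows. Row 2 is [4, 2, 1, 7].

[4, 2, 1, 7]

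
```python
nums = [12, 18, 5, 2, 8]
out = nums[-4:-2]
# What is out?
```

nums has length 5. The slice nums[-4:-2] selects indices [1, 2] (1->18, 2->5), giving [18, 5].

[18, 5]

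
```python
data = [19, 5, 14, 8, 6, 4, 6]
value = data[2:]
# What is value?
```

data has length 7. The slice data[2:] selects indices [2, 3, 4, 5, 6] (2->14, 3->8, 4->6, 5->4, 6->6), giving [14, 8, 6, 4, 6].

[14, 8, 6, 4, 6]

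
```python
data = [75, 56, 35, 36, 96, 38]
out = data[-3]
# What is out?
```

data has length 6. Negative index -3 maps to positive index 6 + (-3) = 3. data[3] = 36.

36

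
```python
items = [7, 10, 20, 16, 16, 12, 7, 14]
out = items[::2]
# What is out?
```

items has length 8. The slice items[::2] selects indices [0, 2, 4, 6] (0->7, 2->20, 4->16, 6->7), giving [7, 20, 16, 7].

[7, 20, 16, 7]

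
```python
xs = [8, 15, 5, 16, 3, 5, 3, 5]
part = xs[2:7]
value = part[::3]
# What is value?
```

xs has length 8. The slice xs[2:7] selects indices [2, 3, 4, 5, 6] (2->5, 3->16, 4->3, 5->5, 6->3), giving [5, 16, 3, 5, 3]. So part = [5, 16, 3, 5, 3]. part has length 5. The slice part[::3] selects indices [0, 3] (0->5, 3->5), giving [5, 5].

[5, 5]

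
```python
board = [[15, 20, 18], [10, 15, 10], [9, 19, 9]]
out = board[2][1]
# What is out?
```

board[2] = [9, 19, 9]. Taking column 1 of that row yields 19.

19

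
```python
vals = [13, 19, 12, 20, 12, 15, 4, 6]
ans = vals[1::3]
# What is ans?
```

vals has length 8. The slice vals[1::3] selects indices [1, 4, 7] (1->19, 4->12, 7->6), giving [19, 12, 6].

[19, 12, 6]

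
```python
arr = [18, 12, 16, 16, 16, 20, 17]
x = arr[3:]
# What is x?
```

arr has length 7. The slice arr[3:] selects indices [3, 4, 5, 6] (3->16, 4->16, 5->20, 6->17), giving [16, 16, 20, 17].

[16, 16, 20, 17]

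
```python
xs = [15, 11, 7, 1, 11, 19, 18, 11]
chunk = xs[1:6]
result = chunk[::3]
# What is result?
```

xs has length 8. The slice xs[1:6] selects indices [1, 2, 3, 4, 5] (1->11, 2->7, 3->1, 4->11, 5->19), giving [11, 7, 1, 11, 19]. So chunk = [11, 7, 1, 11, 19]. chunk has length 5. The slice chunk[::3] selects indices [0, 3] (0->11, 3->11), giving [11, 11].

[11, 11]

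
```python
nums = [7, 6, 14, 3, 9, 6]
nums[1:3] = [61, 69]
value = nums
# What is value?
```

nums starts as [7, 6, 14, 3, 9, 6] (length 6). The slice nums[1:3] covers indices [1, 2] with values [6, 14]. Replacing that slice with [61, 69] (same length) produces [7, 61, 69, 3, 9, 6].

[7, 61, 69, 3, 9, 6]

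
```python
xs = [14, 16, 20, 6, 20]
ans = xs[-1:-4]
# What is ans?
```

xs has length 5. The slice xs[-1:-4] resolves to an empty index range, so the result is [].

[]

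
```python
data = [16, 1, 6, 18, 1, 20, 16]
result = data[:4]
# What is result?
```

data has length 7. The slice data[:4] selects indices [0, 1, 2, 3] (0->16, 1->1, 2->6, 3->18), giving [16, 1, 6, 18].

[16, 1, 6, 18]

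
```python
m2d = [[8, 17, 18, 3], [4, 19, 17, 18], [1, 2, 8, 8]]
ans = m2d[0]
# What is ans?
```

m2d has 3 rows. Row 0 is [8, 17, 18, 3].

[8, 17, 18, 3]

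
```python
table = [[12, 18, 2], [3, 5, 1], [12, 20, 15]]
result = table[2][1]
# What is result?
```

table[2] = [12, 20, 15]. Taking column 1 of that row yields 20.

20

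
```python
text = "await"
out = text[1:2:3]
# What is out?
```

text has length 5. The slice text[1:2:3] selects indices [1] (1->'w'), giving 'w'.

'w'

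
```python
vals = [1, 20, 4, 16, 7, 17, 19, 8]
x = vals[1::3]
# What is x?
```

vals has length 8. The slice vals[1::3] selects indices [1, 4, 7] (1->20, 4->7, 7->8), giving [20, 7, 8].

[20, 7, 8]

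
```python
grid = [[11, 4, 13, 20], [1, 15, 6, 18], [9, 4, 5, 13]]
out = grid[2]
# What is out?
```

grid has 3 rows. Row 2 is [9, 4, 5, 13].

[9, 4, 5, 13]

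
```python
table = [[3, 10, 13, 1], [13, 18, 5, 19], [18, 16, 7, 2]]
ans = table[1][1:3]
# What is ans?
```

table[1] = [13, 18, 5, 19]. table[1] has length 4. The slice table[1][1:3] selects indices [1, 2] (1->18, 2->5), giving [18, 5].

[18, 5]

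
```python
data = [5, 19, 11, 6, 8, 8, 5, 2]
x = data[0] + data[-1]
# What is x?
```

data has length 8. data[0] = 5.
data has length 8. Negative index -1 maps to positive index 8 + (-1) = 7. data[7] = 2.
Sum: 5 + 2 = 7.

7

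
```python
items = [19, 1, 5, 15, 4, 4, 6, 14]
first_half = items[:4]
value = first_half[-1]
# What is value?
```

items has length 8. The slice items[:4] selects indices [0, 1, 2, 3] (0->19, 1->1, 2->5, 3->15), giving [19, 1, 5, 15]. So first_half = [19, 1, 5, 15]. Then first_half[-1] = 15.

15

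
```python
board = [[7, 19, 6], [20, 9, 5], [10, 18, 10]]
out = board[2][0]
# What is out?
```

board[2] = [10, 18, 10]. Taking column 0 of that row yields 10.

10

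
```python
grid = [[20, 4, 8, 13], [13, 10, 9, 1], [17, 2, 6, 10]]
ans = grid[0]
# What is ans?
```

grid has 3 rows. Row 0 is [20, 4, 8, 13].

[20, 4, 8, 13]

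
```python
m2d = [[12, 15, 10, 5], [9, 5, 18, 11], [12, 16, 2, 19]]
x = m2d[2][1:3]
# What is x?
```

m2d[2] = [12, 16, 2, 19]. m2d[2] has length 4. The slice m2d[2][1:3] selects indices [1, 2] (1->16, 2->2), giving [16, 2].

[16, 2]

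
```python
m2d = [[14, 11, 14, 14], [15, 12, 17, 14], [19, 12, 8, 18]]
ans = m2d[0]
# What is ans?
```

m2d has 3 rows. Row 0 is [14, 11, 14, 14].

[14, 11, 14, 14]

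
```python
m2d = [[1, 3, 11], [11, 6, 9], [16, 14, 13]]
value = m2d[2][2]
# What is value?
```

m2d[2] = [16, 14, 13]. Taking column 2 of that row yields 13.

13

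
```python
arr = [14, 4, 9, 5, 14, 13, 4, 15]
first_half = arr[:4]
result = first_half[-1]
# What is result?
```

arr has length 8. The slice arr[:4] selects indices [0, 1, 2, 3] (0->14, 1->4, 2->9, 3->5), giving [14, 4, 9, 5]. So first_half = [14, 4, 9, 5]. Then first_half[-1] = 5.

5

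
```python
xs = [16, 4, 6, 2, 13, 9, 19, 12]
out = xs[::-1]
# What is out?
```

xs has length 8. The slice xs[::-1] selects indices [7, 6, 5, 4, 3, 2, 1, 0] (7->12, 6->19, 5->9, 4->13, 3->2, 2->6, 1->4, 0->16), giving [12, 19, 9, 13, 2, 6, 4, 16].

[12, 19, 9, 13, 2, 6, 4, 16]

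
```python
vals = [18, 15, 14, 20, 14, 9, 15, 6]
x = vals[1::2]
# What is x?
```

vals has length 8. The slice vals[1::2] selects indices [1, 3, 5, 7] (1->15, 3->20, 5->9, 7->6), giving [15, 20, 9, 6].

[15, 20, 9, 6]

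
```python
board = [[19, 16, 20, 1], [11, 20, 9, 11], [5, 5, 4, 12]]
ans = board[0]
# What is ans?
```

board has 3 rows. Row 0 is [19, 16, 20, 1].

[19, 16, 20, 1]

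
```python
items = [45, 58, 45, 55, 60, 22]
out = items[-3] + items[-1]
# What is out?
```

items has length 6. Negative index -3 maps to positive index 6 + (-3) = 3. items[3] = 55.
items has length 6. Negative index -1 maps to positive index 6 + (-1) = 5. items[5] = 22.
Sum: 55 + 22 = 77.

77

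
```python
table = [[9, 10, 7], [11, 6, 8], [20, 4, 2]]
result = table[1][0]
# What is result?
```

table[1] = [11, 6, 8]. Taking column 0 of that row yields 11.

11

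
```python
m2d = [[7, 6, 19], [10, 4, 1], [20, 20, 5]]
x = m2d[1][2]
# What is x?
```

m2d[1] = [10, 4, 1]. Taking column 2 of that row yields 1.

1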